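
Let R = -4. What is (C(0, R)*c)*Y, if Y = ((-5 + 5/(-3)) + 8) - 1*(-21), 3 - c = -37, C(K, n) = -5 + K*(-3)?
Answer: -13400/3 ≈ -4466.7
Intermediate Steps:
C(K, n) = -5 - 3*K
c = 40 (c = 3 - 1*(-37) = 3 + 37 = 40)
Y = 67/3 (Y = ((-5 + 5*(-⅓)) + 8) + 21 = ((-5 - 5/3) + 8) + 21 = (-20/3 + 8) + 21 = 4/3 + 21 = 67/3 ≈ 22.333)
(C(0, R)*c)*Y = ((-5 - 3*0)*40)*(67/3) = ((-5 + 0)*40)*(67/3) = -5*40*(67/3) = -200*67/3 = -13400/3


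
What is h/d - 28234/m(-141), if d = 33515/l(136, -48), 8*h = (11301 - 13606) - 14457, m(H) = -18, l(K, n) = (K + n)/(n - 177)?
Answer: 1314273973/837875 ≈ 1568.6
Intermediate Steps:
l(K, n) = (K + n)/(-177 + n)
h = -8381/4 (h = ((11301 - 13606) - 14457)/8 = (-2305 - 14457)/8 = (⅛)*(-16762) = -8381/4 ≈ -2095.3)
d = -7540875/88 (d = 33515/(((136 - 48)/(-177 - 48))) = 33515/((88/(-225))) = 33515/((-1/225*88)) = 33515/(-88/225) = 33515*(-225/88) = -7540875/88 ≈ -85692.)
h/d - 28234/m(-141) = -8381/(4*(-7540875/88)) - 28234/(-18) = -8381/4*(-88/7540875) - 28234*(-1/18) = 184382/7540875 + 14117/9 = 1314273973/837875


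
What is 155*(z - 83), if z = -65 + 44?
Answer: -16120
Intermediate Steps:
z = -21
155*(z - 83) = 155*(-21 - 83) = 155*(-104) = -16120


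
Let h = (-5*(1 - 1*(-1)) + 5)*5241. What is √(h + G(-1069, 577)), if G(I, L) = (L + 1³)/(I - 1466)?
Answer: I*√996453795/195 ≈ 161.88*I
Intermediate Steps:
G(I, L) = (1 + L)/(-1466 + I) (G(I, L) = (L + 1)/(-1466 + I) = (1 + L)/(-1466 + I))
h = -26205 (h = (-5*(1 + 1) + 5)*5241 = (-5*2 + 5)*5241 = (-10 + 5)*5241 = -5*5241 = -26205)
√(h + G(-1069, 577)) = √(-26205 + (1 + 577)/(-1466 - 1069)) = √(-26205 + 578/(-2535)) = √(-26205 - 1/2535*578) = √(-26205 - 578/2535) = √(-66430253/2535) = I*√996453795/195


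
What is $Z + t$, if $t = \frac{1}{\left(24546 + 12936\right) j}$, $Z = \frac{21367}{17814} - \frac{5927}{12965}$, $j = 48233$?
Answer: $\frac{25828362443573506}{34795233432374505} \approx 0.7423$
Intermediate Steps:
$Z = \frac{171439577}{230958510}$ ($Z = 21367 \cdot \frac{1}{17814} - \frac{5927}{12965} = \frac{21367}{17814} - \frac{5927}{12965} = \frac{171439577}{230958510} \approx 0.7423$)
$t = \frac{1}{1807869306}$ ($t = \frac{1}{\left(24546 + 12936\right) 48233} = \frac{1}{37482} \cdot \frac{1}{48233} = \frac{1}{1807869306} \approx 5.5314 \cdot 10^{-10}$)
$Z + t = \frac{171439577}{230958510} + \frac{1}{1807869306} = \frac{25828362443573506}{34795233432374505}$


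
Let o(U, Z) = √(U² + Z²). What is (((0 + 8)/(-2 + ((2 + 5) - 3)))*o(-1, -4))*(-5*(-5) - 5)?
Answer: 80*√17 ≈ 329.85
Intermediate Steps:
(((0 + 8)/(-2 + ((2 + 5) - 3)))*o(-1, -4))*(-5*(-5) - 5) = (((0 + 8)/(-2 + ((2 + 5) - 3)))*√((-1)² + (-4)²))*(-5*(-5) - 5) = ((8/(-2 + (7 - 3)))*√(1 + 16))*(25 - 5) = ((8/(-2 + 4))*√17)*20 = ((8/2)*√17)*20 = ((8*(½))*√17)*20 = (4*√17)*20 = 80*√17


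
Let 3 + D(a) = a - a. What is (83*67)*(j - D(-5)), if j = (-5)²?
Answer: 155708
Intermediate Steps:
D(a) = -3 (D(a) = -3 + (a - a) = -3 + 0 = -3)
j = 25
(83*67)*(j - D(-5)) = (83*67)*(25 - 1*(-3)) = 5561*(25 + 3) = 5561*28 = 155708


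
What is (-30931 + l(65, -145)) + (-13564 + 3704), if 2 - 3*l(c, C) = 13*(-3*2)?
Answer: -122293/3 ≈ -40764.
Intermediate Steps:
l(c, C) = 80/3 (l(c, C) = ⅔ - 13*(-3*2)/3 = ⅔ - 13*(-6)/3 = ⅔ - ⅓*(-78) = ⅔ + 26 = 80/3)
(-30931 + l(65, -145)) + (-13564 + 3704) = (-30931 + 80/3) + (-13564 + 3704) = -92713/3 - 9860 = -122293/3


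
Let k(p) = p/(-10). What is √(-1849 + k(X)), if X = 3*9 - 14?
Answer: I*√185030/10 ≈ 43.015*I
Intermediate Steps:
X = 13 (X = 27 - 14 = 13)
k(p) = -p/10 (k(p) = p*(-⅒) = -p/10)
√(-1849 + k(X)) = √(-1849 - ⅒*13) = √(-1849 - 13/10) = √(-18503/10) = I*√185030/10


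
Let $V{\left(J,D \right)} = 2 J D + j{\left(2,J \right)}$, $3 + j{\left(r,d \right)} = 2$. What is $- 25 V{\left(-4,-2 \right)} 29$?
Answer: $-10875$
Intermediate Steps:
$j{\left(r,d \right)} = -1$ ($j{\left(r,d \right)} = -3 + 2 = -1$)
$V{\left(J,D \right)} = -1 + 2 D J$ ($V{\left(J,D \right)} = 2 J D - 1 = 2 D J - 1 = -1 + 2 D J$)
$- 25 V{\left(-4,-2 \right)} 29 = - 25 \left(-1 + 2 \left(-2\right) \left(-4\right)\right) 29 = - 25 \left(-1 + 16\right) 29 = \left(-25\right) 15 \cdot 29 = \left(-375\right) 29 = -10875$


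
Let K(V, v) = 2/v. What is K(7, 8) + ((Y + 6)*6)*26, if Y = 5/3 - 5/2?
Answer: 3225/4 ≈ 806.25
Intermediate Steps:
Y = -5/6 (Y = 5*(1/3) - 5*1/2 = 5/3 - 5/2 = -5/6 ≈ -0.83333)
K(7, 8) + ((Y + 6)*6)*26 = 2/8 + ((-5/6 + 6)*6)*26 = 2*(1/8) + ((31/6)*6)*26 = 1/4 + 31*26 = 1/4 + 806 = 3225/4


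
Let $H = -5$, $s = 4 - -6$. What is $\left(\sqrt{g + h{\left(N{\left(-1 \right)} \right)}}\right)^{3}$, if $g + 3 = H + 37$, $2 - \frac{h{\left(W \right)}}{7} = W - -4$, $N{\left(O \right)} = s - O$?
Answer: $- 62 i \sqrt{62} \approx - 488.19 i$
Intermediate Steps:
$s = 10$ ($s = 4 + 6 = 10$)
$N{\left(O \right)} = 10 - O$
$h{\left(W \right)} = -14 - 7 W$ ($h{\left(W \right)} = 14 - 7 \left(W - -4\right) = 14 - 7 \left(W + 4\right) = 14 - 7 \left(4 + W\right) = 14 - \left(28 + 7 W\right) = -14 - 7 W$)
$g = 29$ ($g = -3 + \left(-5 + 37\right) = -3 + 32 = 29$)
$\left(\sqrt{g + h{\left(N{\left(-1 \right)} \right)}}\right)^{3} = \left(\sqrt{29 - \left(14 + 7 \left(10 - -1\right)\right)}\right)^{3} = \left(\sqrt{29 - \left(14 + 7 \left(10 + 1\right)\right)}\right)^{3} = \left(\sqrt{29 - 91}\right)^{3} = \left(\sqrt{-62}\right)^{3} = \left(i \sqrt{62}\right)^{3} = - 62 i \sqrt{62}$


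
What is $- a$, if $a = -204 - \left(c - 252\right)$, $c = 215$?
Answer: $167$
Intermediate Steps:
$a = -167$ ($a = -204 - \left(215 - 252\right) = -204 - -37 = -204 + 37 = -167$)
$- a = \left(-1\right) \left(-167\right) = 167$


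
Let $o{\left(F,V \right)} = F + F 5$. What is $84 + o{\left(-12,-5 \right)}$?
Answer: $12$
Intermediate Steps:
$o{\left(F,V \right)} = 6 F$ ($o{\left(F,V \right)} = F + 5 F = 6 F$)
$84 + o{\left(-12,-5 \right)} = 84 + 6 \left(-12\right) = 84 - 72 = 12$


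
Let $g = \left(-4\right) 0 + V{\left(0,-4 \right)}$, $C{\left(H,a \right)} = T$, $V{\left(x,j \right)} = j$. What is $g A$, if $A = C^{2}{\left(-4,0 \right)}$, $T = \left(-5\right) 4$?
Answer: $-1600$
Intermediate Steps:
$T = -20$
$C{\left(H,a \right)} = -20$
$A = 400$ ($A = \left(-20\right)^{2} = 400$)
$g = -4$ ($g = \left(-4\right) 0 - 4 = 0 - 4 = -4$)
$g A = \left(-4\right) 400 = -1600$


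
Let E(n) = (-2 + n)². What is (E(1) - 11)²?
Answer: 100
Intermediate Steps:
(E(1) - 11)² = ((-2 + 1)² - 11)² = ((-1)² - 11)² = (1 - 11)² = (-10)² = 100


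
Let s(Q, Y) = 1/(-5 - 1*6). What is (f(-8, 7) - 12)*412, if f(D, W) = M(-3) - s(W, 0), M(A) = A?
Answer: -67568/11 ≈ -6142.5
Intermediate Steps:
s(Q, Y) = -1/11 (s(Q, Y) = 1/(-5 - 6) = 1/(-11) = -1/11)
f(D, W) = -32/11 (f(D, W) = -3 - 1*(-1/11) = -3 + 1/11 = -32/11)
(f(-8, 7) - 12)*412 = (-32/11 - 12)*412 = -164/11*412 = -67568/11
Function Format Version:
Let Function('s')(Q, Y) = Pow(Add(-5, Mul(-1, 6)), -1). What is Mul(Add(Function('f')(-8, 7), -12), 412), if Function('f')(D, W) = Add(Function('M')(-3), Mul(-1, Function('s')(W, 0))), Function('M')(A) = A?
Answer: Rational(-67568, 11) ≈ -6142.5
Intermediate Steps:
Function('s')(Q, Y) = Rational(-1, 11) (Function('s')(Q, Y) = Pow(Add(-5, -6), -1) = Pow(-11, -1) = Rational(-1, 11))
Function('f')(D, W) = Rational(-32, 11) (Function('f')(D, W) = Add(-3, Mul(-1, Rational(-1, 11))) = Add(-3, Rational(1, 11)) = Rational(-32, 11))
Mul(Add(Function('f')(-8, 7), -12), 412) = Mul(Add(Rational(-32, 11), -12), 412) = Mul(Rational(-164, 11), 412) = Rational(-67568, 11)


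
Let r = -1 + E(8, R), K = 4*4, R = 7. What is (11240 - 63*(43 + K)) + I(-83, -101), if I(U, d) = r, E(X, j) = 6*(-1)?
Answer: 7516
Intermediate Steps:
E(X, j) = -6
K = 16
r = -7 (r = -1 - 6 = -7)
I(U, d) = -7
(11240 - 63*(43 + K)) + I(-83, -101) = (11240 - 63*(43 + 16)) - 7 = (11240 - 63*59) - 7 = (11240 - 3717) - 7 = 7523 - 7 = 7516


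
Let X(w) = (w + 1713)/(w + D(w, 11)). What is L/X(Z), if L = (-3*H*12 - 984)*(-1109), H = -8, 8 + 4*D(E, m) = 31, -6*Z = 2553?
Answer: -647979828/2575 ≈ -2.5164e+5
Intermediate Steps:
Z = -851/2 (Z = -1/6*2553 = -851/2 ≈ -425.50)
D(E, m) = 23/4 (D(E, m) = -2 + (1/4)*31 = -2 + 31/4 = 23/4)
X(w) = (1713 + w)/(23/4 + w) (X(w) = (w + 1713)/(w + 23/4) = (1713 + w)/(23/4 + w))
L = 771864 (L = (-3*(-8)*12 - 984)*(-1109) = (24*12 - 984)*(-1109) = (288 - 984)*(-1109) = -696*(-1109) = 771864)
L/X(Z) = 771864/((4*(1713 - 851/2)/(23 + 4*(-851/2)))) = 771864/((4*(2575/2)/(23 - 1702))) = 771864/((4*(2575/2)/(-1679))) = 771864/((4*(-1/1679)*(2575/2))) = 771864/(-5150/1679) = 771864*(-1679/5150) = -647979828/2575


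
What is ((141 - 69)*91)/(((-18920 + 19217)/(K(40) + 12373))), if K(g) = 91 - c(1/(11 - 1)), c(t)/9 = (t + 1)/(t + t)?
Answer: 9037756/33 ≈ 2.7387e+5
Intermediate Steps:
c(t) = 9*(1 + t)/(2*t) (c(t) = 9*((t + 1)/(t + t)) = 9*((1 + t)/((2*t))) = 9*((1 + t)*(1/(2*t))) = 9*((1 + t)/(2*t)) = 9*(1 + t)/(2*t))
K(g) = 83/2 (K(g) = 91 - 9*(1 + 1/(11 - 1))/(2*(1/(11 - 1))) = 91 - 9*(1 + 1/10)/(2*(1/10)) = 91 - 9*(1 + ⅒)/(2*⅒) = 91 - 9*10*11/(2*10) = 91 - 1*99/2 = 91 - 99/2 = 83/2)
((141 - 69)*91)/(((-18920 + 19217)/(K(40) + 12373))) = ((141 - 69)*91)/(((-18920 + 19217)/(83/2 + 12373))) = (72*91)/((297/(24829/2))) = 6552/((297*(2/24829))) = 6552/(594/24829) = 6552*(24829/594) = 9037756/33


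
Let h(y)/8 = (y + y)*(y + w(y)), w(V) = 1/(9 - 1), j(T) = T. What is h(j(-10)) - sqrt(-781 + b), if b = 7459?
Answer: 1580 - 3*sqrt(742) ≈ 1498.3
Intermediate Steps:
w(V) = 1/8
h(y) = 16*y*(1/8 + y) (h(y) = 8*((y + y)*(y + 1/8)) = 8*((2*y)*(1/8 + y)) = 8*(2*y*(1/8 + y)) = 16*y*(1/8 + y))
h(j(-10)) - sqrt(-781 + b) = 2*(-10)*(1 + 8*(-10)) - sqrt(-781 + 7459) = 2*(-10)*(1 - 80) - sqrt(6678) = 2*(-10)*(-79) - 3*sqrt(742) = 1580 - 3*sqrt(742)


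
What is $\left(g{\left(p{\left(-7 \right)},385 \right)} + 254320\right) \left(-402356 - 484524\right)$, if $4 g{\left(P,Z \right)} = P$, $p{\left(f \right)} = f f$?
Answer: $-225562185880$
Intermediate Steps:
$p{\left(f \right)} = f^{2}$
$g{\left(P,Z \right)} = \frac{P}{4}$
$\left(g{\left(p{\left(-7 \right)},385 \right)} + 254320\right) \left(-402356 - 484524\right) = \left(\frac{\left(-7\right)^{2}}{4} + 254320\right) \left(-402356 - 484524\right) = \left(\frac{1}{4} \cdot 49 + 254320\right) \left(-886880\right) = \left(\frac{49}{4} + 254320\right) \left(-886880\right) = \frac{1017329}{4} \left(-886880\right) = -225562185880$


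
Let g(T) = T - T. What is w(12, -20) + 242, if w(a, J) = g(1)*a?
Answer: 242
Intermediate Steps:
g(T) = 0
w(a, J) = 0 (w(a, J) = 0*a = 0)
w(12, -20) + 242 = 0 + 242 = 242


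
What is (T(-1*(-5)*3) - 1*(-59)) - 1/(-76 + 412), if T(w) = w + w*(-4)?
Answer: 4703/336 ≈ 13.997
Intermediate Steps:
T(w) = -3*w (T(w) = w - 4*w = -3*w)
(T(-1*(-5)*3) - 1*(-59)) - 1/(-76 + 412) = (-3*(-1*(-5))*3 - 1*(-59)) - 1/(-76 + 412) = (-15*3 + 59) - 1/336 = (-3*15 + 59) - 1*1/336 = (-45 + 59) - 1/336 = 14 - 1/336 = 4703/336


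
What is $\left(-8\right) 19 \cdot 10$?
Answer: $-1520$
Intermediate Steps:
$\left(-8\right) 19 \cdot 10 = \left(-152\right) 10 = -1520$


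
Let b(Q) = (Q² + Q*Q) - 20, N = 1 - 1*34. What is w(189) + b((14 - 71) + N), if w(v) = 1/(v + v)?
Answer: 6116041/378 ≈ 16180.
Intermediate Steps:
N = -33 (N = 1 - 34 = -33)
w(v) = 1/(2*v)
b(Q) = -20 + 2*Q² (b(Q) = (Q² + Q²) - 20 = 2*Q² - 20 = -20 + 2*Q²)
w(189) + b((14 - 71) + N) = (½)/189 + (-20 + 2*((14 - 71) - 33)²) = (½)*(1/189) + (-20 + 2*(-57 - 33)²) = 1/378 + (-20 + 2*(-90)²) = 1/378 + (-20 + 2*8100) = 1/378 + (-20 + 16200) = 1/378 + 16180 = 6116041/378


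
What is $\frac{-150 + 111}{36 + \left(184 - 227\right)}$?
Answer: $\frac{39}{7} \approx 5.5714$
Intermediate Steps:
$\frac{-150 + 111}{36 + \left(184 - 227\right)} = - \frac{39}{36 + \left(184 - 227\right)} = - \frac{39}{36 - 43} = - \frac{39}{-7} = \left(-39\right) \left(- \frac{1}{7}\right) = \frac{39}{7}$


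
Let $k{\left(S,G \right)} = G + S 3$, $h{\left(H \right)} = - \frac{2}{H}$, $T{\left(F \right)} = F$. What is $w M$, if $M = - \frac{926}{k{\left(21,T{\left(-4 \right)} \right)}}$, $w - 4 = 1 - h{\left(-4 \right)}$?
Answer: $- \frac{4167}{59} \approx -70.627$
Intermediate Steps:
$k{\left(S,G \right)} = G + 3 S$
$w = \frac{9}{2}$ ($w = 4 + \left(1 - - \frac{2}{-4}\right) = 4 + \left(1 - \left(-2\right) \left(- \frac{1}{4}\right)\right) = 4 + \left(1 - \frac{1}{2}\right) = 4 + \frac{1}{2} = \frac{9}{2} \approx 4.5$)
$M = - \frac{926}{59}$ ($M = - \frac{926}{-4 + 3 \cdot 21} = - \frac{926}{-4 + 63} = - \frac{926}{59} \approx -15.695$)
$w M = \frac{9}{2} \left(- \frac{926}{59}\right) = - \frac{4167}{59}$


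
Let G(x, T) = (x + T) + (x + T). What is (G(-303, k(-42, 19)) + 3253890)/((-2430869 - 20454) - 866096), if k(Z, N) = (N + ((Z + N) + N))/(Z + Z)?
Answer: -45545971/46443866 ≈ -0.98067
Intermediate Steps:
k(Z, N) = (Z + 3*N)/(2*Z) (k(Z, N) = (N + ((N + Z) + N))/((2*Z)) = (N + (Z + 2*N))*(1/(2*Z)) = (Z + 3*N)*(1/(2*Z)) = (Z + 3*N)/(2*Z))
G(x, T) = 2*T + 2*x (G(x, T) = (T + x) + (T + x) = 2*T + 2*x)
(G(-303, k(-42, 19)) + 3253890)/((-2430869 - 20454) - 866096) = ((2*((1/2)*(-42 + 3*19)/(-42)) + 2*(-303)) + 3253890)/((-2430869 - 20454) - 866096) = ((2*((1/2)*(-1/42)*(-42 + 57)) - 606) + 3253890)/(-2451323 - 866096) = ((2*((1/2)*(-1/42)*15) - 606) + 3253890)/(-3317419) = ((2*(-5/28) - 606) + 3253890)*(-1/3317419) = ((-5/14 - 606) + 3253890)*(-1/3317419) = (-8489/14 + 3253890)*(-1/3317419) = (45545971/14)*(-1/3317419) = -45545971/46443866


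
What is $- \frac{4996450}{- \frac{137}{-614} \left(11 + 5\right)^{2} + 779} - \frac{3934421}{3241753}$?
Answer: $- \frac{4973567753085019}{832122335817} \approx -5977.0$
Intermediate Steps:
$- \frac{4996450}{- \frac{137}{-614} \left(11 + 5\right)^{2} + 779} - \frac{3934421}{3241753} = - \frac{4996450}{\left(-137\right) \left(- \frac{1}{614}\right) 16^{2} + 779} - \frac{3934421}{3241753} = - \frac{4996450}{\frac{137}{614} \cdot 256 + 779} - \frac{3934421}{3241753} = - \frac{4996450}{\frac{17536}{307} + 779} - \frac{3934421}{3241753} = - \frac{4996450}{\frac{256689}{307}} - \frac{3934421}{3241753} = \left(-4996450\right) \frac{307}{256689} - \frac{3934421}{3241753} = - \frac{1533910150}{256689} - \frac{3934421}{3241753} = - \frac{4973567753085019}{832122335817}$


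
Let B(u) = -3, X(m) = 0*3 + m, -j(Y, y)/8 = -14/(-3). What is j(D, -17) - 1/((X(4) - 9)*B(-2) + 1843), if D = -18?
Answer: -208099/5574 ≈ -37.334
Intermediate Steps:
j(Y, y) = -112/3 (j(Y, y) = -(-112)/(-3) = -(-112)*(-1)/3 = -8*14/3 = -112/3)
X(m) = m (X(m) = 0 + m = m)
j(D, -17) - 1/((X(4) - 9)*B(-2) + 1843) = -112/3 - 1/((4 - 9)*(-3) + 1843) = -112/3 - 1/(-5*(-3) + 1843) = -112/3 - 1/(15 + 1843) = -112/3 - 1/1858 = -208099/5574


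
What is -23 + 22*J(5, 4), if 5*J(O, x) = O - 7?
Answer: -159/5 ≈ -31.800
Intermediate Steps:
J(O, x) = -7/5 + O/5 (J(O, x) = (O - 7)/5 = (-7 + O)/5 = -7/5 + O/5)
-23 + 22*J(5, 4) = -23 + 22*(-7/5 + (1/5)*5) = -23 + 22*(-7/5 + 1) = -23 + 22*(-2/5) = -23 - 44/5 = -159/5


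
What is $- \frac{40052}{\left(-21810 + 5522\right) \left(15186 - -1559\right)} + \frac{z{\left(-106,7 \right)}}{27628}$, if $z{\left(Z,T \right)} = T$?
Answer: $\frac{11087333}{27703424440} \approx 0.00040022$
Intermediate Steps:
$- \frac{40052}{\left(-21810 + 5522\right) \left(15186 - -1559\right)} + \frac{z{\left(-106,7 \right)}}{27628} = - \frac{40052}{\left(-21810 + 5522\right) \left(15186 - -1559\right)} + \frac{7}{27628} = - \frac{40052}{\left(-16288\right) \left(15186 + \left(-100 + 1659\right)\right)} + 7 \cdot \frac{1}{27628} = - \frac{40052}{\left(-16288\right) \left(15186 + 1559\right)} + \frac{7}{27628} = - \frac{40052}{\left(-16288\right) 16745} + \frac{7}{27628} = - \frac{40052}{-272742560} + \frac{7}{27628} = \left(-40052\right) \left(- \frac{1}{272742560}\right) + \frac{7}{27628} = \frac{589}{4010920} + \frac{7}{27628} = \frac{11087333}{27703424440}$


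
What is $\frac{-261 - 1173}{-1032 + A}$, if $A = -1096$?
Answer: $\frac{717}{1064} \approx 0.67387$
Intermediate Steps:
$\frac{-261 - 1173}{-1032 + A} = \frac{-261 - 1173}{-1032 - 1096} = - \frac{1434}{-2128} = \left(-1434\right) \left(- \frac{1}{2128}\right) = \frac{717}{1064}$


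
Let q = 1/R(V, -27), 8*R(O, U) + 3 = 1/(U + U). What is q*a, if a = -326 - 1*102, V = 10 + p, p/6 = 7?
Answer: 184896/163 ≈ 1134.3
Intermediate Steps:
p = 42 (p = 6*7 = 42)
V = 52 (V = 10 + 42 = 52)
R(O, U) = -3/8 + 1/(16*U) (R(O, U) = -3/8 + 1/(8*(U + U)) = -3/8 + 1/(8*((2*U))) = -3/8 + (1/(2*U))/8 = -3/8 + 1/(16*U))
a = -428 (a = -326 - 102 = -428)
q = -432/163 (q = 1/((1/16)*(1 - 6*(-27))/(-27)) = 1/((1/16)*(-1/27)*(1 + 162)) = 1/((1/16)*(-1/27)*163) = 1/(-163/432) = -432/163 ≈ -2.6503)
q*a = -432/163*(-428) = 184896/163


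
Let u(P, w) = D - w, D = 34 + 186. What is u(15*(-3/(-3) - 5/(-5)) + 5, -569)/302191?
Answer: 789/302191 ≈ 0.0026109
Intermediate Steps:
D = 220
u(P, w) = 220 - w
u(15*(-3/(-3) - 5/(-5)) + 5, -569)/302191 = (220 - 1*(-569))/302191 = (220 + 569)*(1/302191) = 789*(1/302191) = 789/302191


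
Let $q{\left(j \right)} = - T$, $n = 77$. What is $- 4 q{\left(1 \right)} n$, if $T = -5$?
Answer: $-1540$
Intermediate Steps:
$q{\left(j \right)} = 5$ ($q{\left(j \right)} = \left(-1\right) \left(-5\right) = 5$)
$- 4 q{\left(1 \right)} n = \left(-4\right) 5 \cdot 77 = \left(-20\right) 77 = -1540$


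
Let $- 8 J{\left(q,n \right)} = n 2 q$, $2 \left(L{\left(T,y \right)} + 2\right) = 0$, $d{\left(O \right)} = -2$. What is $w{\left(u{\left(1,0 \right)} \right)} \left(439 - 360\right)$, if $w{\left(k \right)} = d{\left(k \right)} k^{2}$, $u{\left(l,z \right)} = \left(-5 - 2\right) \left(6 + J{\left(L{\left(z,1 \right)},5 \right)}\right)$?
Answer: $- \frac{1118719}{2} \approx -5.5936 \cdot 10^{5}$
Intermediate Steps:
$L{\left(T,y \right)} = -2$ ($L{\left(T,y \right)} = -2 + \frac{1}{2} \cdot 0 = -2 + 0 = -2$)
$J{\left(q,n \right)} = - \frac{n q}{4}$ ($J{\left(q,n \right)} = - \frac{n 2 q}{8} = - \frac{2 n q}{8} = - \frac{n q}{4}$)
$u{\left(l,z \right)} = - \frac{119}{2}$ ($u{\left(l,z \right)} = \left(-5 - 2\right) \left(6 - \frac{5}{4} \left(-2\right)\right) = - 7 \left(6 + \frac{5}{2}\right) = \left(-7\right) \frac{17}{2} = - \frac{119}{2}$)
$w{\left(k \right)} = - 2 k^{2}$
$w{\left(u{\left(1,0 \right)} \right)} \left(439 - 360\right) = - 2 \left(- \frac{119}{2}\right)^{2} \left(439 - 360\right) = \left(-2\right) \frac{14161}{4} \cdot 79 = \left(- \frac{14161}{2}\right) 79 = - \frac{1118719}{2}$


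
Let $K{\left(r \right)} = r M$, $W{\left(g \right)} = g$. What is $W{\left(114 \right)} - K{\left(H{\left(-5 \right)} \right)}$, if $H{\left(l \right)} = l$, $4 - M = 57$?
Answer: $-151$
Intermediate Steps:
$M = -53$ ($M = 4 - 57 = -53$)
$K{\left(r \right)} = - 53 r$ ($K{\left(r \right)} = r \left(-53\right) = - 53 r$)
$W{\left(114 \right)} - K{\left(H{\left(-5 \right)} \right)} = 114 - \left(-53\right) \left(-5\right) = 114 - 265 = -151$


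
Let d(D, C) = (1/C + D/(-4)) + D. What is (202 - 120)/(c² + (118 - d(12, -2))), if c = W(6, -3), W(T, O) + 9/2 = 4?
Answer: 328/439 ≈ 0.74715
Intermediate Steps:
W(T, O) = -½ (W(T, O) = -9/2 + 4 = -½)
d(D, C) = 1/C + 3*D/4 (d(D, C) = (1/C + D*(-¼)) + D = (1/C - D/4) + D = 1/C + 3*D/4)
c = -½ ≈ -0.50000
(202 - 120)/(c² + (118 - d(12, -2))) = (202 - 120)/((-½)² + (118 - (1/(-2) + (¾)*12))) = 82/(¼ + (118 - (-½ + 9))) = 82/(¼ + (118 - 1*17/2)) = 82/(¼ + (118 - 17/2)) = 82/(¼ + 219/2) = 82/(439/4) = 82*(4/439) = 328/439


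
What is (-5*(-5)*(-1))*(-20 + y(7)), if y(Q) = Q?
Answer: 325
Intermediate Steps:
(-5*(-5)*(-1))*(-20 + y(7)) = (-5*(-5)*(-1))*(-20 + 7) = (25*(-1))*(-13) = -25*(-13) = 325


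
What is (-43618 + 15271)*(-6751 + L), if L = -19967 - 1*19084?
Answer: 1298349294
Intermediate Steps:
L = -39051 (L = -19967 - 19084 = -39051)
(-43618 + 15271)*(-6751 + L) = (-43618 + 15271)*(-6751 - 39051) = -28347*(-45802) = 1298349294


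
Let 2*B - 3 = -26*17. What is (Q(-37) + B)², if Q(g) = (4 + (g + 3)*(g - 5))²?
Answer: 16816634454481/4 ≈ 4.2042e+12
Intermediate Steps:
B = -439/2 (B = 3/2 + (-26*17)/2 = 3/2 + (½)*(-442) = 3/2 - 221 = -439/2 ≈ -219.50)
Q(g) = (4 + (-5 + g)*(3 + g))² (Q(g) = (4 + (3 + g)*(-5 + g))² = (4 + (-5 + g)*(3 + g))²)
(Q(-37) + B)² = ((11 - 1*(-37)² + 2*(-37))² - 439/2)² = ((11 - 1*1369 - 74)² - 439/2)² = ((11 - 1369 - 74)² - 439/2)² = ((-1432)² - 439/2)² = (2050624 - 439/2)² = (4100809/2)² = 16816634454481/4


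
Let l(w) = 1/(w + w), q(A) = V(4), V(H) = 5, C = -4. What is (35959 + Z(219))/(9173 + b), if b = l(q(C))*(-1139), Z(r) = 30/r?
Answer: 26250170/6613143 ≈ 3.9694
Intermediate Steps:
q(A) = 5
l(w) = 1/(2*w)
b = -1139/10 (b = ((½)/5)*(-1139) = ((½)*(⅕))*(-1139) = (⅒)*(-1139) = -1139/10 ≈ -113.90)
(35959 + Z(219))/(9173 + b) = (35959 + 30/219)/(9173 - 1139/10) = (35959 + 30*(1/219))/(90591/10) = (35959 + 10/73)*(10/90591) = (2625017/73)*(10/90591) = 26250170/6613143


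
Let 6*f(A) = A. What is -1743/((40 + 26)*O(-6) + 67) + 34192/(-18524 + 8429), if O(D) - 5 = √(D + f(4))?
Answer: 11*(-273536*√3 + 2833619*I)/(10095*(-397*I + 88*√3)) ≈ -7.2134 + 1.4691*I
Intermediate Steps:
f(A) = A/6
O(D) = 5 + √(⅔ + D) (O(D) = 5 + √(D + (⅙)*4) = 5 + √(D + ⅔) = 5 + √(⅔ + D))
-1743/((40 + 26)*O(-6) + 67) + 34192/(-18524 + 8429) = -1743/((40 + 26)*(5 + √(6 + 9*(-6))/3) + 67) + 34192/(-18524 + 8429) = -1743/(66*(5 + √(6 - 54)/3) + 67) + 34192/(-10095) = -1743/(66*(5 + √(-48)/3) + 67) + 34192*(-1/10095) = -1743/(66*(5 + (4*I*√3)/3) + 67) - 34192/10095 = -1743/(66*(5 + 4*I*√3/3) + 67) - 34192/10095 = -1743/((330 + 88*I*√3) + 67) - 34192/10095 = -1743/(397 + 88*I*√3) - 34192/10095 = -34192/10095 - 1743/(397 + 88*I*√3)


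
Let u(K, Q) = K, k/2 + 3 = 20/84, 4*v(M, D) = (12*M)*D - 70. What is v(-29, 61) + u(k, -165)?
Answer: -223861/42 ≈ -5330.0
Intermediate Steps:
v(M, D) = -35/2 + 3*D*M (v(M, D) = ((12*M)*D - 70)/4 = (12*D*M - 70)/4 = (-70 + 12*D*M)/4 = -35/2 + 3*D*M)
k = -116/21 (k = -6 + 2*(20/84) = -6 + 2*(20*(1/84)) = -6 + 2*(5/21) = -6 + 10/21 = -116/21 ≈ -5.5238)
v(-29, 61) + u(k, -165) = (-35/2 + 3*61*(-29)) - 116/21 = (-35/2 - 5307) - 116/21 = -10649/2 - 116/21 = -223861/42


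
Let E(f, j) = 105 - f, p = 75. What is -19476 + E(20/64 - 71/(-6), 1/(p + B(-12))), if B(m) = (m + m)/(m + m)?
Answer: -930391/48 ≈ -19383.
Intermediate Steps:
B(m) = 1 (B(m) = (2*m)/((2*m)) = (2*m)*(1/(2*m)) = 1)
-19476 + E(20/64 - 71/(-6), 1/(p + B(-12))) = -19476 + (105 - (20/64 - 71/(-6))) = -19476 + (105 - (20*(1/64) - 71*(-⅙))) = -19476 + (105 - (5/16 + 71/6)) = -19476 + (105 - 1*583/48) = -19476 + (105 - 583/48) = -19476 + 4457/48 = -930391/48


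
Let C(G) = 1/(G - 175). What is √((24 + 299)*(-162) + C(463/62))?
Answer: 4*I*√352840043543/10387 ≈ 228.75*I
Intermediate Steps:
C(G) = 1/(-175 + G)
√((24 + 299)*(-162) + C(463/62)) = √((24 + 299)*(-162) + 1/(-175 + 463/62)) = √(323*(-162) + 1/(-175 + 463*(1/62))) = √(-52326 + 1/(-175 + 463/62)) = √(-52326 + 1/(-10387/62)) = √(-52326 - 62/10387) = √(-543510224/10387) = 4*I*√352840043543/10387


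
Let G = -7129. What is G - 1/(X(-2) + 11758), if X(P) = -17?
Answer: -83701590/11741 ≈ -7129.0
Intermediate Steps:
G - 1/(X(-2) + 11758) = -7129 - 1/(-17 + 11758) = -7129 - 1/11741 = -83701590/11741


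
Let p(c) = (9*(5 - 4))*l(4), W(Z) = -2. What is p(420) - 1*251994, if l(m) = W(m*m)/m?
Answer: -503997/2 ≈ -2.5200e+5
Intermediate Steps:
l(m) = -2/m
p(c) = -9/2 (p(c) = (9*(5 - 4))*(-2/4) = (9*1)*(-2*¼) = 9*(-½) = -9/2)
p(420) - 1*251994 = -9/2 - 1*251994 = -9/2 - 251994 = -503997/2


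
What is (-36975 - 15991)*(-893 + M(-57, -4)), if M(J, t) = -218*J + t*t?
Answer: -611704334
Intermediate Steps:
M(J, t) = t**2 - 218*J (M(J, t) = -218*J + t**2 = t**2 - 218*J)
(-36975 - 15991)*(-893 + M(-57, -4)) = (-36975 - 15991)*(-893 + ((-4)**2 - 218*(-57))) = -52966*(-893 + (16 + 12426)) = -52966*(-893 + 12442) = -52966*11549 = -611704334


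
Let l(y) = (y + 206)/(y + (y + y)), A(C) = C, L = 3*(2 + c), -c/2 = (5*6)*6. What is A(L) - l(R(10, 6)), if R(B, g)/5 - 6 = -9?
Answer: -48139/45 ≈ -1069.8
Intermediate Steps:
c = -360 (c = -2*5*6*6 = -60*6 = -2*180 = -360)
R(B, g) = -15 (R(B, g) = 30 + 5*(-9) = 30 - 45 = -15)
L = -1074 (L = 3*(2 - 360) = 3*(-358) = -1074)
l(y) = (206 + y)/(3*y) (l(y) = (206 + y)/(y + 2*y) = (206 + y)/((3*y)) = (206 + y)*(1/(3*y)) = (206 + y)/(3*y))
A(L) - l(R(10, 6)) = -1074 - (206 - 15)/(3*(-15)) = -1074 - (-1)*191/(3*15) = -1074 - 1*(-191/45) = -1074 + 191/45 = -48139/45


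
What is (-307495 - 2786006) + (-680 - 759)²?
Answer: -1022780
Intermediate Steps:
(-307495 - 2786006) + (-680 - 759)² = -3093501 + (-1439)² = -3093501 + 2070721 = -1022780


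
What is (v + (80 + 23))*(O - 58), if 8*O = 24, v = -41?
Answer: -3410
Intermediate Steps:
O = 3 (O = (1/8)*24 = 3)
(v + (80 + 23))*(O - 58) = (-41 + (80 + 23))*(3 - 58) = (-41 + 103)*(-55) = 62*(-55) = -3410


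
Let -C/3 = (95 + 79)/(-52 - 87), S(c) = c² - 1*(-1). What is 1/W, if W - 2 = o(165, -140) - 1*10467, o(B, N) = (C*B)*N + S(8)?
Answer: -139/13503800 ≈ -1.0293e-5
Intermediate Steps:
S(c) = 1 + c² (S(c) = c² + 1 = 1 + c²)
C = 522/139 (C = -3*(95 + 79)/(-52 - 87) = -522/(-139) = -522*(-1)/139 = -3*(-174/139) = 522/139 ≈ 3.7554)
o(B, N) = 65 + 522*B*N/139 (o(B, N) = (522*B/139)*N + (1 + 8²) = 522*B*N/139 + (1 + 64) = 522*B*N/139 + 65 = 65 + 522*B*N/139)
W = -13503800/139 (W = 2 + ((65 + (522/139)*165*(-140)) - 1*10467) = 2 + ((65 - 12058200/139) - 10467) = 2 + (-12049165/139 - 10467) = 2 - 13504078/139 = -13503800/139 ≈ -97150.)
1/W = 1/(-13503800/139) = -139/13503800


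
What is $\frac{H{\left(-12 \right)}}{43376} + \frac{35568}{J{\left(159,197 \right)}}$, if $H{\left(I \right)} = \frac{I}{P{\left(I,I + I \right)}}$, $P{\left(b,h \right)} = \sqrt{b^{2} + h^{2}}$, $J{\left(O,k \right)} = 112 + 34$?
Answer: $\frac{17784}{73} - \frac{\sqrt{5}}{216880} \approx 243.62$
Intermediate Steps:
$J{\left(O,k \right)} = 146$
$H{\left(I \right)} = \frac{I \sqrt{5}}{5 \sqrt{I^{2}}}$ ($H{\left(I \right)} = \frac{I}{\sqrt{I^{2} + \left(I + I\right)^{2}}} = \frac{I}{\sqrt{I^{2} + \left(2 I\right)^{2}}} = \frac{I}{\sqrt{I^{2} + 4 I^{2}}} = \frac{I}{\sqrt{5 I^{2}}} = \frac{I}{\sqrt{5} \sqrt{I^{2}}} = I \frac{\sqrt{5}}{5 \sqrt{I^{2}}} = \frac{I \sqrt{5}}{5 \sqrt{I^{2}}}$)
$\frac{H{\left(-12 \right)}}{43376} + \frac{35568}{J{\left(159,197 \right)}} = \frac{\frac{1}{5} \left(-12\right) \sqrt{5} \frac{1}{\sqrt{\left(-12\right)^{2}}}}{43376} + \frac{35568}{146} = \frac{1}{5} \left(-12\right) \sqrt{5} \frac{1}{\sqrt{144}} \cdot \frac{1}{43376} + 35568 \cdot \frac{1}{146} = \frac{1}{5} \left(-12\right) \sqrt{5} \cdot \frac{1}{12} \cdot \frac{1}{43376} + \frac{17784}{73} = - \frac{\sqrt{5}}{5} \cdot \frac{1}{43376} + \frac{17784}{73} = - \frac{\sqrt{5}}{216880} + \frac{17784}{73} = \frac{17784}{73} - \frac{\sqrt{5}}{216880}$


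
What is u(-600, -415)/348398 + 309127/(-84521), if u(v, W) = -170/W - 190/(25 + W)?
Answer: -348622157438939/95319768597846 ≈ -3.6574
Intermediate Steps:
u(v, W) = -190/(25 + W) - 170/W
u(-600, -415)/348398 + 309127/(-84521) = (10*(-425 - 36*(-415))/(-415*(25 - 415)))/348398 + 309127/(-84521) = (10*(-1/415)*(-425 + 14940)/(-390))*(1/348398) + 309127*(-1/84521) = (10*(-1/415)*(-1/390)*14515)*(1/348398) - 309127/84521 = (2903/3237)*(1/348398) - 309127/84521 = 2903/1127764326 - 309127/84521 = -348622157438939/95319768597846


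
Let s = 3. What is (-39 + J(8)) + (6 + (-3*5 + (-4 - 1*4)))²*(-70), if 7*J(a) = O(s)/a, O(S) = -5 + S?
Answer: -567533/28 ≈ -20269.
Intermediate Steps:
J(a) = -2/(7*a) (J(a) = ((-5 + 3)/a)/7 = (-2/a)/7 = -2/(7*a))
(-39 + J(8)) + (6 + (-3*5 + (-4 - 1*4)))²*(-70) = (-39 - 2/7/8) + (6 + (-3*5 + (-4 - 1*4)))²*(-70) = (-39 - 2/7*⅛) + (6 + (-15 + (-4 - 4)))²*(-70) = (-39 - 1/28) + (6 + (-15 - 8))²*(-70) = -1093/28 + (6 - 23)²*(-70) = -1093/28 + (-17)²*(-70) = -1093/28 + 289*(-70) = -1093/28 - 20230 = -567533/28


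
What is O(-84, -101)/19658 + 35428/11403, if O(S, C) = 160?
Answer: 349134052/112080087 ≈ 3.1150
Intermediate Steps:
O(-84, -101)/19658 + 35428/11403 = 160/19658 + 35428/11403 = 160*(1/19658) + 35428*(1/11403) = 80/9829 + 35428/11403 = 349134052/112080087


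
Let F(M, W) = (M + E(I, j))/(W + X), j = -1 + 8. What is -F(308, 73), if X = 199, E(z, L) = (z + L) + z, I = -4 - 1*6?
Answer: -295/272 ≈ -1.0846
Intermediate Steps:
j = 7
I = -10 (I = -4 - 6 = -10)
E(z, L) = L + 2*z (E(z, L) = (L + z) + z = L + 2*z)
F(M, W) = (-13 + M)/(199 + W) (F(M, W) = (M + (7 + 2*(-10)))/(W + 199) = (M + (7 - 20))/(199 + W) = (M - 13)/(199 + W) = (-13 + M)/(199 + W))
-F(308, 73) = -(-13 + 308)/(199 + 73) = -295/272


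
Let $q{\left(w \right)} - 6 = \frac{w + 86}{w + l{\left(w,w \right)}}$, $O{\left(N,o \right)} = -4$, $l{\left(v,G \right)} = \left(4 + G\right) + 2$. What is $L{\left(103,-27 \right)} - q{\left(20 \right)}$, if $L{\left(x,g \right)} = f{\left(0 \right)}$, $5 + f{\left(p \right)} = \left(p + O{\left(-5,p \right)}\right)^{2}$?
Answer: $\frac{62}{23} \approx 2.6957$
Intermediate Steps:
$l{\left(v,G \right)} = 6 + G$
$q{\left(w \right)} = 6 + \frac{86 + w}{6 + 2 w}$ ($q{\left(w \right)} = 6 + \frac{w + 86}{w + \left(6 + w\right)} = 6 + \frac{86 + w}{6 + 2 w}$)
$f{\left(p \right)} = -5 + \left(-4 + p\right)^{2}$ ($f{\left(p \right)} = -5 + \left(p - 4\right)^{2} = -5 + \left(-4 + p\right)^{2}$)
$L{\left(x,g \right)} = 11$ ($L{\left(x,g \right)} = -5 + \left(-4 + 0\right)^{2} = -5 + \left(-4\right)^{2} = -5 + 16 = 11$)
$L{\left(103,-27 \right)} - q{\left(20 \right)} = 11 - \frac{122 + 13 \cdot 20}{2 \left(3 + 20\right)} = 11 - \frac{122 + 260}{2 \cdot 23} = 11 - \frac{1}{2} \cdot \frac{1}{23} \cdot 382 = 11 - \frac{191}{23} = \frac{62}{23}$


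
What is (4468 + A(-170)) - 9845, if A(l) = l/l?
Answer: -5376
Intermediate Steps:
A(l) = 1
(4468 + A(-170)) - 9845 = (4468 + 1) - 9845 = 4469 - 9845 = -5376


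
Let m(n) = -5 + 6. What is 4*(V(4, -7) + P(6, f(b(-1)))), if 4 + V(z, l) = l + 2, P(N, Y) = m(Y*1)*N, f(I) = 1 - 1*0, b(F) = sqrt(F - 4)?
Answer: -12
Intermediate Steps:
b(F) = sqrt(-4 + F)
m(n) = 1
f(I) = 1 (f(I) = 1 + 0 = 1)
P(N, Y) = N (P(N, Y) = 1*N = N)
V(z, l) = -2 + l (V(z, l) = -4 + (l + 2) = -4 + (2 + l) = -2 + l)
4*(V(4, -7) + P(6, f(b(-1)))) = 4*((-2 - 7) + 6) = 4*(-9 + 6) = 4*(-3) = -12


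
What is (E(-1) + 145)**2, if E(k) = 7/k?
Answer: 19044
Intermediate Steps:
(E(-1) + 145)**2 = (7/(-1) + 145)**2 = (7*(-1) + 145)**2 = (-7 + 145)**2 = 138**2 = 19044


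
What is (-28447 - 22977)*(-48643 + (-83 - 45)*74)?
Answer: 2988505760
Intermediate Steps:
(-28447 - 22977)*(-48643 + (-83 - 45)*74) = -51424*(-48643 - 128*74) = -51424*(-48643 - 9472) = -51424*(-58115) = 2988505760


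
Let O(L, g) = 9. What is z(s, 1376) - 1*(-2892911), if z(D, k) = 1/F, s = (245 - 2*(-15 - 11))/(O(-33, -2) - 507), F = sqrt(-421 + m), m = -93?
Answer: 2892911 - I*sqrt(514)/514 ≈ 2.8929e+6 - 0.044108*I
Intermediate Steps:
F = I*sqrt(514) (F = sqrt(-421 - 93) = sqrt(-514) = I*sqrt(514) ≈ 22.672*I)
s = -99/166 (s = (245 - 2*(-15 - 11))/(9 - 507) = (245 - 2*(-26))/(-498) = (245 + 52)*(-1/498) = 297*(-1/498) = -99/166 ≈ -0.59639)
z(D, k) = -I*sqrt(514)/514 (z(D, k) = 1/(I*sqrt(514)) = -I*sqrt(514)/514)
z(s, 1376) - 1*(-2892911) = -I*sqrt(514)/514 - 1*(-2892911) = -I*sqrt(514)/514 + 2892911 = 2892911 - I*sqrt(514)/514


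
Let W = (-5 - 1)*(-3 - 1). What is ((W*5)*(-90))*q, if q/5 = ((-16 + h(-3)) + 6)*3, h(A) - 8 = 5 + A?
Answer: 0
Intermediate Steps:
h(A) = 13 + A (h(A) = 8 + (5 + A) = 13 + A)
q = 0 (q = 5*(((-16 + (13 - 3)) + 6)*3) = 5*(((-16 + 10) + 6)*3) = 5*((-6 + 6)*3) = 5*(0*3) = 5*0 = 0)
W = 24 (W = -6*(-4) = 24)
((W*5)*(-90))*q = ((24*5)*(-90))*0 = (120*(-90))*0 = -10800*0 = 0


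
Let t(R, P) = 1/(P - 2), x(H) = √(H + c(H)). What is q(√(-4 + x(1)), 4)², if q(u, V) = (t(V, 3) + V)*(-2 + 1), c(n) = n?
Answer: 25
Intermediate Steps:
x(H) = √2*√H (x(H) = √(H + H) = √(2*H) = √2*√H)
t(R, P) = 1/(-2 + P)
q(u, V) = -1 - V (q(u, V) = (1/(-2 + 3) + V)*(-2 + 1) = (1/1 + V)*(-1) = (1 + V)*(-1) = -1 - V)
q(√(-4 + x(1)), 4)² = (-1 - 1*4)² = (-1 - 4)² = (-5)² = 25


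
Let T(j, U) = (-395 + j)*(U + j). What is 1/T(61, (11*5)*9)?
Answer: -1/185704 ≈ -5.3849e-6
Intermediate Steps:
1/T(61, (11*5)*9) = 1/(61² - 395*11*5*9 - 395*61 + ((11*5)*9)*61) = 1/(3721 - 21725*9 - 24095 + (55*9)*61) = 1/(3721 - 395*495 - 24095 + 495*61) = 1/(3721 - 195525 - 24095 + 30195) = 1/(-185704) = -1/185704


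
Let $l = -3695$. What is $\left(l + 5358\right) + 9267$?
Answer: $10930$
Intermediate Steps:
$\left(l + 5358\right) + 9267 = \left(-3695 + 5358\right) + 9267 = 1663 + 9267 = 10930$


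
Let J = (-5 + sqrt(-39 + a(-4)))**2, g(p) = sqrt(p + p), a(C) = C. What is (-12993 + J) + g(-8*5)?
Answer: -13011 - 10*I*sqrt(43) + 4*I*sqrt(5) ≈ -13011.0 - 56.63*I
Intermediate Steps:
g(p) = sqrt(2)*sqrt(p) (g(p) = sqrt(2*p) = sqrt(2)*sqrt(p))
J = (-5 + I*sqrt(43))**2 (J = (-5 + sqrt(-39 - 4))**2 = (-5 + sqrt(-43))**2 = (-5 + I*sqrt(43))**2 ≈ -18.0 - 65.574*I)
(-12993 + J) + g(-8*5) = (-12993 + (5 - I*sqrt(43))**2) + sqrt(2)*sqrt(-8*5) = (-12993 + (5 - I*sqrt(43))**2) + sqrt(2)*sqrt(-40) = (-12993 + (5 - I*sqrt(43))**2) + sqrt(2)*(2*I*sqrt(10)) = (-12993 + (5 - I*sqrt(43))**2) + 4*I*sqrt(5) = -12993 + (5 - I*sqrt(43))**2 + 4*I*sqrt(5)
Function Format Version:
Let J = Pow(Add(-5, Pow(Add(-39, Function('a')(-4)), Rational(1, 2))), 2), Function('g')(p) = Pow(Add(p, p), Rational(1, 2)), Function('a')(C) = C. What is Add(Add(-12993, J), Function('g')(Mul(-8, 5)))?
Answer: Add(-13011, Mul(-10, I, Pow(43, Rational(1, 2))), Mul(4, I, Pow(5, Rational(1, 2)))) ≈ Add(-13011., Mul(-56.630, I))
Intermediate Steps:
Function('g')(p) = Mul(Pow(2, Rational(1, 2)), Pow(p, Rational(1, 2))) (Function('g')(p) = Pow(Mul(2, p), Rational(1, 2)) = Mul(Pow(2, Rational(1, 2)), Pow(p, Rational(1, 2))))
J = Pow(Add(-5, Mul(I, Pow(43, Rational(1, 2)))), 2) (J = Pow(Add(-5, Pow(Add(-39, -4), Rational(1, 2))), 2) = Pow(Add(-5, Pow(-43, Rational(1, 2))), 2) = Pow(Add(-5, Mul(I, Pow(43, Rational(1, 2)))), 2) ≈ Add(-18.000, Mul(-65.574, I)))
Add(Add(-12993, J), Function('g')(Mul(-8, 5))) = Add(Add(-12993, Pow(Add(5, Mul(-1, I, Pow(43, Rational(1, 2)))), 2)), Mul(Pow(2, Rational(1, 2)), Pow(Mul(-8, 5), Rational(1, 2)))) = Add(Add(-12993, Pow(Add(5, Mul(-1, I, Pow(43, Rational(1, 2)))), 2)), Mul(Pow(2, Rational(1, 2)), Pow(-40, Rational(1, 2)))) = Add(Add(-12993, Pow(Add(5, Mul(-1, I, Pow(43, Rational(1, 2)))), 2)), Mul(Pow(2, Rational(1, 2)), Mul(2, I, Pow(10, Rational(1, 2))))) = Add(Add(-12993, Pow(Add(5, Mul(-1, I, Pow(43, Rational(1, 2)))), 2)), Mul(4, I, Pow(5, Rational(1, 2)))) = Add(-12993, Pow(Add(5, Mul(-1, I, Pow(43, Rational(1, 2)))), 2), Mul(4, I, Pow(5, Rational(1, 2))))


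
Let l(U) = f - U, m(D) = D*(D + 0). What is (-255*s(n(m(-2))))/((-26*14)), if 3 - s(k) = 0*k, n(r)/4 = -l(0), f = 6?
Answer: 765/364 ≈ 2.1016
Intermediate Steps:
m(D) = D² (m(D) = D*D = D²)
l(U) = 6 - U
n(r) = -24 (n(r) = 4*(-(6 - 1*0)) = 4*(-(6 + 0)) = 4*(-1*6) = 4*(-6) = -24)
s(k) = 3 (s(k) = 3 - 0*k = 3 - 1*0 = 3 + 0 = 3)
(-255*s(n(m(-2))))/((-26*14)) = (-255*3)/((-26*14)) = -765/(-364) = -765*(-1/364) = 765/364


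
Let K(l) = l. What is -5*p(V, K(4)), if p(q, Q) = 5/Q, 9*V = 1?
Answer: -25/4 ≈ -6.2500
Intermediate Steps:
V = 1/9 (V = (1/9)*1 = 1/9 ≈ 0.11111)
-5*p(V, K(4)) = -25/4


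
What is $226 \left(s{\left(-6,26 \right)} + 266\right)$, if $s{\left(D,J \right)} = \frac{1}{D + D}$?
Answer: $\frac{360583}{6} \approx 60097.0$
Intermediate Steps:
$s{\left(D,J \right)} = \frac{1}{2 D}$
$226 \left(s{\left(-6,26 \right)} + 266\right) = 226 \left(\frac{1}{2 \left(-6\right)} + 266\right) = 226 \left(\frac{1}{2} \left(- \frac{1}{6}\right) + 266\right) = 226 \left(- \frac{1}{12} + 266\right) = 226 \cdot \frac{3191}{12} = \frac{360583}{6}$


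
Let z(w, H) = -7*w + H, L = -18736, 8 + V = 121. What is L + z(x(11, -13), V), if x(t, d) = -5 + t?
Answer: -18665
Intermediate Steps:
V = 113 (V = -8 + 121 = 113)
z(w, H) = H - 7*w
L + z(x(11, -13), V) = -18736 + (113 - 7*(-5 + 11)) = -18736 + (113 - 7*6) = -18736 + (113 - 42) = -18736 + 71 = -18665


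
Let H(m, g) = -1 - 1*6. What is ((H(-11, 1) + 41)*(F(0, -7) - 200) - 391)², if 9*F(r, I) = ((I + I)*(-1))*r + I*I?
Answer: 3975680809/81 ≈ 4.9082e+7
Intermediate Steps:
H(m, g) = -7 (H(m, g) = -1 - 6 = -7)
F(r, I) = I²/9 - 2*I*r/9 (F(r, I) = (((I + I)*(-1))*r + I*I)/9 = (((2*I)*(-1))*r + I²)/9 = ((-2*I)*r + I²)/9 = (-2*I*r + I²)/9 = (I² - 2*I*r)/9 = I²/9 - 2*I*r/9)
((H(-11, 1) + 41)*(F(0, -7) - 200) - 391)² = ((-7 + 41)*((⅑)*(-7)*(-7 - 2*0) - 200) - 391)² = (34*((⅑)*(-7)*(-7 + 0) - 200) - 391)² = (34*((⅑)*(-7)*(-7) - 200) - 391)² = (34*(49/9 - 200) - 391)² = (34*(-1751/9) - 391)² = (-59534/9 - 391)² = (-63053/9)² = 3975680809/81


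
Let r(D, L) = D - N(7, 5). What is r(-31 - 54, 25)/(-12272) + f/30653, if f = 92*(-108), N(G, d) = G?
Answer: -29778629/94043404 ≈ -0.31665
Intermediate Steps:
f = -9936
r(D, L) = -7 + D (r(D, L) = D - 1*7 = D - 7 = -7 + D)
r(-31 - 54, 25)/(-12272) + f/30653 = (-7 + (-31 - 54))/(-12272) - 9936/30653 = (-7 - 85)*(-1/12272) - 9936*1/30653 = -92*(-1/12272) - 9936/30653 = 23/3068 - 9936/30653 = -29778629/94043404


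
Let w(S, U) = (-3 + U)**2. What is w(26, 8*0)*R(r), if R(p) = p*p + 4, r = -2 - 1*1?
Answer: 117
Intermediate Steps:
r = -3 (r = -2 - 1 = -3)
R(p) = 4 + p**2 (R(p) = p**2 + 4 = 4 + p**2)
w(26, 8*0)*R(r) = (-3 + 8*0)**2*(4 + (-3)**2) = (-3 + 0)**2*(4 + 9) = (-3)**2*13 = 9*13 = 117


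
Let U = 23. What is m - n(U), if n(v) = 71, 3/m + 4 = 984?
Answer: -69577/980 ≈ -70.997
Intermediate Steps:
m = 3/980 (m = 3/(-4 + 984) = 3/980 ≈ 0.0030612)
m - n(U) = 3/980 - 1*71 = 3/980 - 71 = -69577/980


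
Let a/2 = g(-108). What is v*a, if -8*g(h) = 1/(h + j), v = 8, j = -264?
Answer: 1/186 ≈ 0.0053763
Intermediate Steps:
g(h) = -1/(8*(-264 + h)) (g(h) = -1/(8*(h - 264)) = -1/(8*(-264 + h)))
a = 1/1488 (a = 2*(-1/(-2112 + 8*(-108))) = 2*(-1/(-2112 - 864)) = 2*(-1/(-2976)) = 2*(-1*(-1/2976)) = 2*(1/2976) = 1/1488 ≈ 0.00067204)
v*a = 8*(1/1488) = 1/186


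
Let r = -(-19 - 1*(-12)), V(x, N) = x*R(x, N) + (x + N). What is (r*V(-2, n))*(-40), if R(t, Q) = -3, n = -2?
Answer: -560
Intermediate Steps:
V(x, N) = N - 2*x (V(x, N) = x*(-3) + (x + N) = -3*x + (N + x) = N - 2*x)
r = 7 (r = -(-19 + 12) = -1*(-7) = 7)
(r*V(-2, n))*(-40) = (7*(-2 - 2*(-2)))*(-40) = (7*(-2 + 4))*(-40) = (7*2)*(-40) = 14*(-40) = -560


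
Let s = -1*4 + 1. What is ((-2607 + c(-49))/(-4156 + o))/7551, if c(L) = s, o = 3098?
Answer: 145/443831 ≈ 0.00032670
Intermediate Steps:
s = -3 (s = -4 + 1 = -3)
c(L) = -3
((-2607 + c(-49))/(-4156 + o))/7551 = ((-2607 - 3)/(-4156 + 3098))/7551 = -2610/(-1058)*(1/7551) = -2610*(-1/1058)*(1/7551) = (1305/529)*(1/7551) = 145/443831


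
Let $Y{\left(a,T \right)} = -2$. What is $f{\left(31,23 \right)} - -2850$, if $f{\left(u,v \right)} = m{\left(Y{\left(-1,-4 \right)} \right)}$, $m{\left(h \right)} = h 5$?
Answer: $2840$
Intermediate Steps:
$m{\left(h \right)} = 5 h$
$f{\left(u,v \right)} = -10$ ($f{\left(u,v \right)} = 5 \left(-2\right) = -10$)
$f{\left(31,23 \right)} - -2850 = -10 - -2850 = -10 + 2850 = 2840$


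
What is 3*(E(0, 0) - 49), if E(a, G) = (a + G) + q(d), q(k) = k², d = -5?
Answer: -72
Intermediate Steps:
E(a, G) = 25 + G + a (E(a, G) = (a + G) + (-5)² = (G + a) + 25 = 25 + G + a)
3*(E(0, 0) - 49) = 3*((25 + 0 + 0) - 49) = 3*(25 - 49) = 3*(-24) = -72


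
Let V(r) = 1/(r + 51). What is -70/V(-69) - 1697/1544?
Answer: 1943743/1544 ≈ 1258.9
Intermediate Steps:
V(r) = 1/(51 + r)
-70/V(-69) - 1697/1544 = -70/(1/(51 - 69)) - 1697/1544 = -70/(1/(-18)) - 1697*1/1544 = -70/(-1/18) - 1697/1544 = -70*(-18) - 1697/1544 = 1260 - 1697/1544 = 1943743/1544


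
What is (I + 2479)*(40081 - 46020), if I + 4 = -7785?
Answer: 31536090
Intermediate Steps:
I = -7789 (I = -4 - 7785 = -7789)
(I + 2479)*(40081 - 46020) = (-7789 + 2479)*(40081 - 46020) = -5310*(-5939) = 31536090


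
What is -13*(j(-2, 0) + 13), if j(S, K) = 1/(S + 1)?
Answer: -156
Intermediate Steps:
j(S, K) = 1/(1 + S)
-13*(j(-2, 0) + 13) = -13*(1/(1 - 2) + 13) = -13*(1/(-1) + 13) = -13*(-1 + 13) = -13*12 = -156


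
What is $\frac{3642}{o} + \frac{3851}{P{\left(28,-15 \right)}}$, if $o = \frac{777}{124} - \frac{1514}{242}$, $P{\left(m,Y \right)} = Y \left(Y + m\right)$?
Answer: $\frac{10655116961}{29055} \approx 3.6672 \cdot 10^{5}$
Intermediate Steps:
$o = \frac{149}{15004}$ ($o = 777 \cdot \frac{1}{124} - \frac{757}{121} = \frac{777}{124} - \frac{757}{121} = \frac{149}{15004} \approx 0.0099307$)
$\frac{3642}{o} + \frac{3851}{P{\left(28,-15 \right)}} = \frac{3642}{\frac{149}{15004}} + \frac{3851}{\left(-15\right) \left(-15 + 28\right)} = 3642 \cdot \frac{15004}{149} + \frac{3851}{\left(-15\right) 13} = \frac{54644568}{149} + \frac{3851}{-195} = \frac{54644568}{149} + 3851 \left(- \frac{1}{195}\right) = \frac{54644568}{149} - \frac{3851}{195} = \frac{10655116961}{29055}$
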